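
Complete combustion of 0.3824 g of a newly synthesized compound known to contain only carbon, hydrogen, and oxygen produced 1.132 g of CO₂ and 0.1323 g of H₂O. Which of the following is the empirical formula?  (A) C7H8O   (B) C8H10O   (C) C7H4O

(C) C7H4O

mol C = 1.132 g CO₂ ÷ 44.009 g/mol = 0.025722 mol
mol H = 2 × 0.1323 g H₂O ÷ 18.015 g/mol = 0.014688 mol
mass O = 0.3824 − (0.30895 + 0.014805) = 0.058648 g → mol O = 0.058648 ÷ 15.999 = 0.0036657 mol
Divide by the smallest (0.0036657 mol): C 7.017, H 4.007, O 1.000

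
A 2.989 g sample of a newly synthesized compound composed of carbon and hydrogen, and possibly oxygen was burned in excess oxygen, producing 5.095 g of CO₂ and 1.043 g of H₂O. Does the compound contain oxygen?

yes

mol C = 5.095 g CO₂ ÷ 44.009 g/mol = 0.11577 mol
mol H = 2 × 1.043 g H₂O ÷ 18.015 g/mol = 0.11579 mol
C and H account for only 1.5073 g of the 2.989 g sample; the remaining 1.4817 g must be oxygen.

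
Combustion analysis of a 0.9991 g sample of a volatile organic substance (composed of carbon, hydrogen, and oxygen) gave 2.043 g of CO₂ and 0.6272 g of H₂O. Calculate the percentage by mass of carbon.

mol C = 2.043 g CO₂ ÷ 44.009 g/mol = 0.046422 mol
mol H = 2 × 0.6272 g H₂O ÷ 18.015 g/mol = 0.069631 mol
mass O = 0.9991 − (0.55758 + 0.070188) = 0.37133 g → mol O = 0.37133 ÷ 15.999 = 0.023210 mol
mass % C = 0.55758 g ÷ 0.9991 g × 100%

55.81%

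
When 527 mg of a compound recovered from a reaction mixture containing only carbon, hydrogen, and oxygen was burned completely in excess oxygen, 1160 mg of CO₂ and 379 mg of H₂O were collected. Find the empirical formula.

mol C = 1.16 g CO₂ ÷ 44.009 g/mol = 0.02636 mol
mol H = 2 × 0.379 g H₂O ÷ 18.015 g/mol = 0.04208 mol
mass O = 0.527 − (0.3166 + 0.04241) = 0.1680 g → mol O = 0.1680 ÷ 15.999 = 0.01050 mol
Divide by the smallest (0.01050 mol): C 2.510, H 4.007, O 1.000
Multiplying each by 2 gives whole numbers: C 5.02, H 8.01, O 2.00

C5H8O2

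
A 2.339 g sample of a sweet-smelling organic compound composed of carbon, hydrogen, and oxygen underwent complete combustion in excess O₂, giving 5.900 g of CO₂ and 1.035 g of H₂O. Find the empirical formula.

mol C = 5.900 g CO₂ ÷ 44.009 g/mol = 0.13406 mol
mol H = 2 × 1.035 g H₂O ÷ 18.015 g/mol = 0.11490 mol
mass O = 2.339 − (1.6102 + 0.11582) = 0.61294 g → mol O = 0.61294 ÷ 15.999 = 0.038311 mol
Divide by the smallest (0.038311 mol): C 3.499, H 2.999, O 1.000
Multiplying each by 2 gives whole numbers: C 7.00, H 6.00, O 2.00

C7H6O2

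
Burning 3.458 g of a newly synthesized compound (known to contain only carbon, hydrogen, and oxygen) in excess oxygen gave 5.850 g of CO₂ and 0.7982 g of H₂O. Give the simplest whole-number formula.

mol C = 5.850 g CO₂ ÷ 44.009 g/mol = 0.13293 mol
mol H = 2 × 0.7982 g H₂O ÷ 18.015 g/mol = 0.088615 mol
mass O = 3.458 − (1.5966 + 0.089324) = 1.7721 g → mol O = 1.7721 ÷ 15.999 = 0.11076 mol
Divide by the smallest (0.088615 mol): C 1.500, H 1.000, O 1.250
Multiplying each by 4 gives whole numbers: C 6.00, H 4.00, O 5.00

C6H4O5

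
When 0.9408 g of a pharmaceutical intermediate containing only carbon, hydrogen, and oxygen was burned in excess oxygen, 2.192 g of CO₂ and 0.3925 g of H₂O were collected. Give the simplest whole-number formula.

mol C = 2.192 g CO₂ ÷ 44.009 g/mol = 0.049808 mol
mol H = 2 × 0.3925 g H₂O ÷ 18.015 g/mol = 0.043575 mol
mass O = 0.9408 − (0.59824 + 0.043923) = 0.29863 g → mol O = 0.29863 ÷ 15.999 = 0.018666 mol
Divide by the smallest (0.018666 mol): C 2.668, H 2.334, O 1.000
Multiplying each by 3 gives whole numbers: C 8.01, H 7.00, O 3.00

C8H7O3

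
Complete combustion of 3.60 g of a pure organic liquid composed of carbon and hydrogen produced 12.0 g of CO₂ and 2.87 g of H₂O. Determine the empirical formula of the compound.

C6H7

mol C = 12.0 g CO₂ ÷ 44.009 g/mol = 0.2727 mol
mol H = 2 × 2.87 g H₂O ÷ 18.015 g/mol = 0.3186 mol
Divide by the smallest (0.2727 mol): C 1.000, H 1.169
Multiplying each by 6 gives whole numbers: C 6.00, H 7.01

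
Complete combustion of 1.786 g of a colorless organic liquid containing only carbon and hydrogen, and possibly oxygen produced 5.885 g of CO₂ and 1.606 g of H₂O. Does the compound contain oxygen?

no

mol C = 5.885 g CO₂ ÷ 44.009 g/mol = 0.13372 mol
mol H = 2 × 1.606 g H₂O ÷ 18.015 g/mol = 0.17830 mol
C and H together account for 1.7859 g — essentially the entire 1.786 g sample — so the compound contains no oxygen.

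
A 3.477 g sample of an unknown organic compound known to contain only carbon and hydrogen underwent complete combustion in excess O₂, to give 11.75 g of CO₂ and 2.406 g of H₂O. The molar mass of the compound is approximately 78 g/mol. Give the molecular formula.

C6H6

mol C = 11.75 g CO₂ ÷ 44.009 g/mol = 0.26699 mol
mol H = 2 × 2.406 g H₂O ÷ 18.015 g/mol = 0.26711 mol
Divide by the smallest (0.26699 mol): C 1.000, H 1.000
Empirical formula: CH
Empirical-formula mass = 13.02 g/mol; 78 ÷ 13.02 ≈ 6, so the molecular formula is C6H6.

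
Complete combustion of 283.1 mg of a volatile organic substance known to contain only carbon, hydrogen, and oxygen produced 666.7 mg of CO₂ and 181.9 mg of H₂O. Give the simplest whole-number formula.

mol C = 0.6667 g CO₂ ÷ 44.009 g/mol = 0.015149 mol
mol H = 2 × 0.1819 g H₂O ÷ 18.015 g/mol = 0.020194 mol
mass O = 0.2831 − (0.18196 + 0.020356) = 0.080787 g → mol O = 0.080787 ÷ 15.999 = 0.0050495 mol
Divide by the smallest (0.0050495 mol): C 3.000, H 3.999, O 1.000

C3H4O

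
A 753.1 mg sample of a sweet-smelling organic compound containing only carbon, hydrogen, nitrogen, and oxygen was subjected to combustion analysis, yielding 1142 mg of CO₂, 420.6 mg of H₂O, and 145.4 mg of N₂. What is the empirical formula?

C5H9N2O3

mol C = 1.142 g CO₂ ÷ 44.009 g/mol = 0.025949 mol
mol H = 2 × 0.4206 g H₂O ÷ 18.015 g/mol = 0.046694 mol
mol N = 2 × 0.1454 g N₂ ÷ 28.014 g/mol = 0.010381 mol
mass O = 0.7531 − (0.31168 + 0.047068 + 0.14540) = 0.24896 g → mol O = 0.24896 ÷ 15.999 = 0.015561 mol
Divide by the smallest (0.010381 mol): C 2.500, H 4.498, N 1.000, O 1.499
Multiplying each by 2 gives whole numbers: C 5.00, H 9.00, N 2.00, O 3.00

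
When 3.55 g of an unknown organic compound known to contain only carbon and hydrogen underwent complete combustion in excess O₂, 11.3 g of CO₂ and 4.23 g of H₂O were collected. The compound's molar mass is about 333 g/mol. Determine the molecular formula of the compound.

mol C = 11.3 g CO₂ ÷ 44.009 g/mol = 0.2568 mol
mol H = 2 × 4.23 g H₂O ÷ 18.015 g/mol = 0.4696 mol
Divide by the smallest (0.2568 mol): C 1.000, H 1.829
Multiplying each by 6 gives whole numbers: C 6.00, H 10.97
Empirical formula: C6H11
Empirical-formula mass = 83.15 g/mol; 333 ÷ 83.15 ≈ 4, so the molecular formula is C24H44.

C24H44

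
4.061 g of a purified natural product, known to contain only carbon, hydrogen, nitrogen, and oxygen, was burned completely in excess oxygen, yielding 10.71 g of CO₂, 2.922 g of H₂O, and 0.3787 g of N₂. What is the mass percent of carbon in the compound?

71.98%

mol C = 10.71 g CO₂ ÷ 44.009 g/mol = 0.24336 mol
mol H = 2 × 2.922 g H₂O ÷ 18.015 g/mol = 0.32440 mol
mol N = 2 × 0.3787 g N₂ ÷ 28.014 g/mol = 0.027036 mol
mass O = 4.061 − (2.9230 + 0.32699 + 0.37870) = 0.43232 g → mol O = 0.43232 ÷ 15.999 = 0.027022 mol
mass % C = 2.9230 g ÷ 4.061 g × 100%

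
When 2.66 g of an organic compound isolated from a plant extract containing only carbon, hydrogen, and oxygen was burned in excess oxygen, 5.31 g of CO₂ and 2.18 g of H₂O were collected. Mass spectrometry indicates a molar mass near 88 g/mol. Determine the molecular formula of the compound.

C4H8O2

mol C = 5.31 g CO₂ ÷ 44.009 g/mol = 0.1207 mol
mol H = 2 × 2.18 g H₂O ÷ 18.015 g/mol = 0.2420 mol
mass O = 2.66 − (1.449 + 0.2440) = 0.9668 g → mol O = 0.9668 ÷ 15.999 = 0.06043 mol
Divide by the smallest (0.06043 mol): C 1.997, H 4.005, O 1.000
Empirical formula: C2H4O
Empirical-formula mass = 44.05 g/mol; 88 ÷ 44.05 ≈ 2, so the molecular formula is C4H8O2.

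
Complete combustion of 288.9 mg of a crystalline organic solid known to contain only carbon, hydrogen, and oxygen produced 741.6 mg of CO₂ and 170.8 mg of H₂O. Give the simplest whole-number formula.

C8H9O2

mol C = 0.7416 g CO₂ ÷ 44.009 g/mol = 0.016851 mol
mol H = 2 × 0.1708 g H₂O ÷ 18.015 g/mol = 0.018962 mol
mass O = 0.2889 − (0.20240 + 0.019114) = 0.067388 g → mol O = 0.067388 ÷ 15.999 = 0.0042120 mol
Divide by the smallest (0.0042120 mol): C 4.001, H 4.502, O 1.000
Multiplying each by 2 gives whole numbers: C 8.00, H 9.00, O 2.00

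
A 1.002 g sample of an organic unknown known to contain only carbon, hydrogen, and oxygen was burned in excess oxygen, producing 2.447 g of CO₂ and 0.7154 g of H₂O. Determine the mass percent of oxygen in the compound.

mol C = 2.447 g CO₂ ÷ 44.009 g/mol = 0.055602 mol
mol H = 2 × 0.7154 g H₂O ÷ 18.015 g/mol = 0.079423 mol
mass O = 1.002 − (0.66784 + 0.080058) = 0.25410 g → mol O = 0.25410 ÷ 15.999 = 0.015882 mol
mass % O = 0.25410 g ÷ 1.002 g × 100%

25.36%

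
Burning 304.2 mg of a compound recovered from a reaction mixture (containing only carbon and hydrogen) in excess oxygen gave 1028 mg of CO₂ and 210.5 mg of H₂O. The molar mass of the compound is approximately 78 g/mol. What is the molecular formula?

mol C = 1.028 g CO₂ ÷ 44.009 g/mol = 0.023359 mol
mol H = 2 × 0.2105 g H₂O ÷ 18.015 g/mol = 0.023369 mol
Divide by the smallest (0.023359 mol): C 1.000, H 1.000
Empirical formula: CH
Empirical-formula mass = 13.02 g/mol; 78 ÷ 13.02 ≈ 6, so the molecular formula is C6H6.

C6H6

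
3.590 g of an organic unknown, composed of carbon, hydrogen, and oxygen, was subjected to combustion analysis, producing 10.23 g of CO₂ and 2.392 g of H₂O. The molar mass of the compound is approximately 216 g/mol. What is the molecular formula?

C14H16O2

mol C = 10.23 g CO₂ ÷ 44.009 g/mol = 0.23245 mol
mol H = 2 × 2.392 g H₂O ÷ 18.015 g/mol = 0.26556 mol
mass O = 3.590 − (2.7920 + 0.26768) = 0.53033 g → mol O = 0.53033 ÷ 15.999 = 0.033148 mol
Divide by the smallest (0.033148 mol): C 7.013, H 8.011, O 1.000
Empirical formula: C7H8O
Empirical-formula mass = 108.14 g/mol; 216 ÷ 108.14 ≈ 2, so the molecular formula is C14H16O2.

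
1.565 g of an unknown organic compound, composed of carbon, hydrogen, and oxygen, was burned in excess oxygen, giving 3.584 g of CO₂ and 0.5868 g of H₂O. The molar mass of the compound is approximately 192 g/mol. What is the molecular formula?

C10H8O4

mol C = 3.584 g CO₂ ÷ 44.009 g/mol = 0.081438 mol
mol H = 2 × 0.5868 g H₂O ÷ 18.015 g/mol = 0.065146 mol
mass O = 1.565 − (0.97815 + 0.065667) = 0.52118 g → mol O = 0.52118 ÷ 15.999 = 0.032576 mol
Divide by the smallest (0.032576 mol): C 2.500, H 2.000, O 1.000
Multiplying each by 2 gives whole numbers: C 5.00, H 4.00, O 2.00
Empirical formula: C5H4O2
Empirical-formula mass = 96.08 g/mol; 192 ÷ 96.08 ≈ 2, so the molecular formula is C10H8O4.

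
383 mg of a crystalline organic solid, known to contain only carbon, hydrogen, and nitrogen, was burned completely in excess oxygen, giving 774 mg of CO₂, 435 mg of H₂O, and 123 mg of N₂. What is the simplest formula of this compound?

C4H11N2

mol C = 0.774 g CO₂ ÷ 44.009 g/mol = 0.01759 mol
mol H = 2 × 0.435 g H₂O ÷ 18.015 g/mol = 0.04829 mol
mol N = 2 × 0.123 g N₂ ÷ 28.014 g/mol = 0.008781 mol
Divide by the smallest (0.008781 mol): C 2.003, H 5.500, N 1.000
Multiplying each by 2 gives whole numbers: C 4.01, H 11.00, N 2.00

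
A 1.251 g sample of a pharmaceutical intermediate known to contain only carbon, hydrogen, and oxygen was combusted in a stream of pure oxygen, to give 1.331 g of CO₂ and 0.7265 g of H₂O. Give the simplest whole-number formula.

C3H8O5

mol C = 1.331 g CO₂ ÷ 44.009 g/mol = 0.030244 mol
mol H = 2 × 0.7265 g H₂O ÷ 18.015 g/mol = 0.080655 mol
mass O = 1.251 − (0.36326 + 0.081300) = 0.80644 g → mol O = 0.80644 ÷ 15.999 = 0.050406 mol
Divide by the smallest (0.030244 mol): C 1.000, H 2.667, O 1.667
Multiplying each by 3 gives whole numbers: C 3.00, H 8.00, O 5.00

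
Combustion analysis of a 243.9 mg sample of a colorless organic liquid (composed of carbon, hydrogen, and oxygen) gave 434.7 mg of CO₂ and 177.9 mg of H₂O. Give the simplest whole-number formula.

mol C = 0.4347 g CO₂ ÷ 44.009 g/mol = 0.0098775 mol
mol H = 2 × 0.1779 g H₂O ÷ 18.015 g/mol = 0.019750 mol
mass O = 0.2439 − (0.11864 + 0.019908) = 0.10535 g → mol O = 0.10535 ÷ 15.999 = 0.0065850 mol
Divide by the smallest (0.0065850 mol): C 1.500, H 2.999, O 1.000
Multiplying each by 2 gives whole numbers: C 3.00, H 6.00, O 2.00

C3H6O2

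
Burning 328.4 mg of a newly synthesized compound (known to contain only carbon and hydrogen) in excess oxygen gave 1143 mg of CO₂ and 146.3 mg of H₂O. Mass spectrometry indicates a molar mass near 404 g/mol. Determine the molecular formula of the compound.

mol C = 1.143 g CO₂ ÷ 44.009 g/mol = 0.025972 mol
mol H = 2 × 0.1463 g H₂O ÷ 18.015 g/mol = 0.016242 mol
Divide by the smallest (0.016242 mol): C 1.599, H 1.000
Multiplying each by 5 gives whole numbers: C 8.00, H 5.00
Empirical formula: C8H5
Empirical-formula mass = 101.13 g/mol; 404 ÷ 101.13 ≈ 4, so the molecular formula is C32H20.

C32H20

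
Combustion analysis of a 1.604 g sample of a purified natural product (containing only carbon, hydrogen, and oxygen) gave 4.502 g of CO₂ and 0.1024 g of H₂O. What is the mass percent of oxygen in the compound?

22.68%

mol C = 4.502 g CO₂ ÷ 44.009 g/mol = 0.10230 mol
mol H = 2 × 0.1024 g H₂O ÷ 18.015 g/mol = 0.011368 mol
mass O = 1.604 − (1.2287 + 0.011459) = 0.36385 g → mol O = 0.36385 ÷ 15.999 = 0.022742 mol
mass % O = 0.36385 g ÷ 1.604 g × 100%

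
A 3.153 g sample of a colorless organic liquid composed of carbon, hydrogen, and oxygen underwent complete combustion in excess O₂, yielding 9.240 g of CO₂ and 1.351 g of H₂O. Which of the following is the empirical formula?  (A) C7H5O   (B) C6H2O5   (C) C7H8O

(A) C7H5O

mol C = 9.240 g CO₂ ÷ 44.009 g/mol = 0.20996 mol
mol H = 2 × 1.351 g H₂O ÷ 18.015 g/mol = 0.14999 mol
mass O = 3.153 − (2.5218 + 0.15119) = 0.48002 g → mol O = 0.48002 ÷ 15.999 = 0.030003 mol
Divide by the smallest (0.030003 mol): C 6.998, H 4.999, O 1.000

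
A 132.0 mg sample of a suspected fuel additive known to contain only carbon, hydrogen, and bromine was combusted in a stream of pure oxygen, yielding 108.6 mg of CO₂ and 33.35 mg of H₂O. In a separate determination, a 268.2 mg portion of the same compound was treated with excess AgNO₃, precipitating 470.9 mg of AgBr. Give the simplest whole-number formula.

C2H3Br

mol C = 0.1086 g CO₂ ÷ 44.009 g/mol = 0.0024677 mol
mol H = 2 × 0.03335 g H₂O ÷ 18.015 g/mol = 0.0037025 mol
From the AgBr data: mol Br per gram of compound = (0.4709 ÷ 187.772) ÷ 0.2682 = 0.0093506 mol/g, so in the 0.1320 g combustion sample mol Br = 0.0012343 mol
Divide by the smallest (0.0012343 mol): C 1.999, H 3.000, Br 1.000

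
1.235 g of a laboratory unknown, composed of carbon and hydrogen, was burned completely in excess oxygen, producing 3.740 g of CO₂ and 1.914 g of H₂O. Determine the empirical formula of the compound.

mol C = 3.740 g CO₂ ÷ 44.009 g/mol = 0.084983 mol
mol H = 2 × 1.914 g H₂O ÷ 18.015 g/mol = 0.21249 mol
Divide by the smallest (0.084983 mol): C 1.000, H 2.500
Multiplying each by 2 gives whole numbers: C 2.00, H 5.00

C2H5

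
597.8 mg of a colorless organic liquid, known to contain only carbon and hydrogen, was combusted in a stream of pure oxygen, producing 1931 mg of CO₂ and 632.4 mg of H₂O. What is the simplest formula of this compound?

C5H8

mol C = 1.931 g CO₂ ÷ 44.009 g/mol = 0.043877 mol
mol H = 2 × 0.6324 g H₂O ÷ 18.015 g/mol = 0.070208 mol
Divide by the smallest (0.043877 mol): C 1.000, H 1.600
Multiplying each by 5 gives whole numbers: C 5.00, H 8.00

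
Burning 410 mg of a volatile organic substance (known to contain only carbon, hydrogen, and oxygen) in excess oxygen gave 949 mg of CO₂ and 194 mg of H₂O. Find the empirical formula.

C8H8O3

mol C = 0.949 g CO₂ ÷ 44.009 g/mol = 0.02156 mol
mol H = 2 × 0.194 g H₂O ÷ 18.015 g/mol = 0.02154 mol
mass O = 0.410 − (0.2590 + 0.02171) = 0.1293 g → mol O = 0.1293 ÷ 15.999 = 0.008081 mol
Divide by the smallest (0.008081 mol): C 2.668, H 2.665, O 1.000
Multiplying each by 3 gives whole numbers: C 8.01, H 8.00, O 3.00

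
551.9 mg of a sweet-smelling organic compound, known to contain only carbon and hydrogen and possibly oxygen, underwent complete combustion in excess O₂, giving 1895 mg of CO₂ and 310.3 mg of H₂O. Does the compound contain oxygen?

mol C = 1.895 g CO₂ ÷ 44.009 g/mol = 0.043059 mol
mol H = 2 × 0.3103 g H₂O ÷ 18.015 g/mol = 0.034449 mol
C and H together account for 0.55191 g — essentially the entire 0.5519 g sample — so the compound contains no oxygen.

no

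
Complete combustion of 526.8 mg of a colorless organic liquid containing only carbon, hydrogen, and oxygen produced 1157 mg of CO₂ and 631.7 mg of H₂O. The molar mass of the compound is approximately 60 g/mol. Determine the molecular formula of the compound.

C3H8O

mol C = 1.157 g CO₂ ÷ 44.009 g/mol = 0.026290 mol
mol H = 2 × 0.6317 g H₂O ÷ 18.015 g/mol = 0.070130 mol
mass O = 0.5268 − (0.31577 + 0.070691) = 0.14034 g → mol O = 0.14034 ÷ 15.999 = 0.0087717 mol
Divide by the smallest (0.0087717 mol): C 2.997, H 7.995, O 1.000
Empirical formula: C3H8O
Empirical-formula mass = 60.10 g/mol; 60 ÷ 60.10 ≈ 1, so the molecular formula is C3H8O.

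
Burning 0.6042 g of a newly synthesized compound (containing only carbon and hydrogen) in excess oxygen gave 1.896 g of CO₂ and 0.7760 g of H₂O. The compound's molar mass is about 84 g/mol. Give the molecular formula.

C6H12

mol C = 1.896 g CO₂ ÷ 44.009 g/mol = 0.043082 mol
mol H = 2 × 0.7760 g H₂O ÷ 18.015 g/mol = 0.086150 mol
Divide by the smallest (0.043082 mol): C 1.000, H 2.000
Empirical formula: CH2
Empirical-formula mass = 14.03 g/mol; 84 ÷ 14.03 ≈ 6, so the molecular formula is C6H12.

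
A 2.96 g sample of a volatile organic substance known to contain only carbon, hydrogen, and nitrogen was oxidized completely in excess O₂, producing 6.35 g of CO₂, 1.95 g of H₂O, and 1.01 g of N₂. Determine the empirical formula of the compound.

mol C = 6.35 g CO₂ ÷ 44.009 g/mol = 0.1443 mol
mol H = 2 × 1.95 g H₂O ÷ 18.015 g/mol = 0.2165 mol
mol N = 2 × 1.01 g N₂ ÷ 28.014 g/mol = 0.07211 mol
Divide by the smallest (0.07211 mol): C 2.001, H 3.002, N 1.000

C2H3N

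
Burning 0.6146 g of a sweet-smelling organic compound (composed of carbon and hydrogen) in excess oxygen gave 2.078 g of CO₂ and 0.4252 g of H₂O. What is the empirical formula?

mol C = 2.078 g CO₂ ÷ 44.009 g/mol = 0.047218 mol
mol H = 2 × 0.4252 g H₂O ÷ 18.015 g/mol = 0.047205 mol
Divide by the smallest (0.047205 mol): C 1.000, H 1.000

CH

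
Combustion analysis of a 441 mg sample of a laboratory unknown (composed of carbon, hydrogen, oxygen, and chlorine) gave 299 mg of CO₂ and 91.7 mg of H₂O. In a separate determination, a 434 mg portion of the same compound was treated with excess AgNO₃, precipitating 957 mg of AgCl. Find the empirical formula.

mol C = 0.299 g CO₂ ÷ 44.009 g/mol = 0.006794 mol
mol H = 2 × 0.0917 g H₂O ÷ 18.015 g/mol = 0.01018 mol
From the AgCl data: mol Cl per gram of compound = (0.957 ÷ 143.318) ÷ 0.434 = 0.01539 mol/g, so in the 0.441 g combustion sample mol Cl = 0.006785 mol
mass O = 0.441 − (0.08160 + 0.01026 + 0.2405) = 0.1086 g → mol O = 0.1086 ÷ 15.999 = 0.006788 mol
Divide by the smallest (0.006785 mol): C 1.001, H 1.500, Cl 1.000, O 1.000
Multiplying each by 2 gives whole numbers: C 2.00, H 3.00, Cl 2.00, O 2.00

C2H3Cl2O2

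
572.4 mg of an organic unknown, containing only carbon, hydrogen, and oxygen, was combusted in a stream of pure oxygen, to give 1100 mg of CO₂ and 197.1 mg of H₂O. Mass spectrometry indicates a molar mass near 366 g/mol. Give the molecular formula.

mol C = 1.100 g CO₂ ÷ 44.009 g/mol = 0.024995 mol
mol H = 2 × 0.1971 g H₂O ÷ 18.015 g/mol = 0.021882 mol
mass O = 0.5724 − (0.30021 + 0.022057) = 0.25013 g → mol O = 0.25013 ÷ 15.999 = 0.015634 mol
Divide by the smallest (0.015634 mol): C 1.599, H 1.400, O 1.000
Multiplying each by 5 gives whole numbers: C 7.99, H 7.00, O 5.00
Empirical formula: C8H7O5
Empirical-formula mass = 183.14 g/mol; 366 ÷ 183.14 ≈ 2, so the molecular formula is C16H14O10.

C16H14O10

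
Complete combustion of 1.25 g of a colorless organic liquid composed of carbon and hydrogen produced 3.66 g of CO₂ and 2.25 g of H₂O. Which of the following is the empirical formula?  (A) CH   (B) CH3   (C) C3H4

(B) CH3

mol C = 3.66 g CO₂ ÷ 44.009 g/mol = 0.08316 mol
mol H = 2 × 2.25 g H₂O ÷ 18.015 g/mol = 0.2498 mol
Divide by the smallest (0.08316 mol): C 1.000, H 3.004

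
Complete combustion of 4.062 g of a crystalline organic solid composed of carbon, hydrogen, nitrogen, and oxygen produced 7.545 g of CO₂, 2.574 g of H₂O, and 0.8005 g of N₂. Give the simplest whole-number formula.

C3H5NO

mol C = 7.545 g CO₂ ÷ 44.009 g/mol = 0.17144 mol
mol H = 2 × 2.574 g H₂O ÷ 18.015 g/mol = 0.28576 mol
mol N = 2 × 0.8005 g N₂ ÷ 28.014 g/mol = 0.057150 mol
mass O = 4.062 − (2.0592 + 0.28805 + 0.80050) = 0.91426 g → mol O = 0.91426 ÷ 15.999 = 0.057145 mol
Divide by the smallest (0.057145 mol): C 3.000, H 5.001, N 1.000, O 1.000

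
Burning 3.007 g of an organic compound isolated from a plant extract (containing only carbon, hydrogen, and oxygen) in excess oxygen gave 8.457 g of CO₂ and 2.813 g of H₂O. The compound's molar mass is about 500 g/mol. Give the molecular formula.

mol C = 8.457 g CO₂ ÷ 44.009 g/mol = 0.19217 mol
mol H = 2 × 2.813 g H₂O ÷ 18.015 g/mol = 0.31230 mol
mass O = 3.007 − (2.3081 + 0.31479) = 0.38411 g → mol O = 0.38411 ÷ 15.999 = 0.024008 mol
Divide by the smallest (0.024008 mol): C 8.004, H 13.008, O 1.000
Empirical formula: C8H13O
Empirical-formula mass = 125.19 g/mol; 500 ÷ 125.19 ≈ 4, so the molecular formula is C32H52O4.

C32H52O4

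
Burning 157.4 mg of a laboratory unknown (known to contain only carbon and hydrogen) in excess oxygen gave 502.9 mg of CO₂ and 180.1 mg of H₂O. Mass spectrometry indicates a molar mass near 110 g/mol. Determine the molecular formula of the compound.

mol C = 0.5029 g CO₂ ÷ 44.009 g/mol = 0.011427 mol
mol H = 2 × 0.1801 g H₂O ÷ 18.015 g/mol = 0.019994 mol
Divide by the smallest (0.011427 mol): C 1.000, H 1.750
Multiplying each by 4 gives whole numbers: C 4.00, H 7.00
Empirical formula: C4H7
Empirical-formula mass = 55.10 g/mol; 110 ÷ 55.10 ≈ 2, so the molecular formula is C8H14.

C8H14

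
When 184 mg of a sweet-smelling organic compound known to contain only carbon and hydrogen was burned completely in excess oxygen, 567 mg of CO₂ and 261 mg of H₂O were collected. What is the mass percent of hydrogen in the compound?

mol C = 0.567 g CO₂ ÷ 44.009 g/mol = 0.01288 mol
mol H = 2 × 0.261 g H₂O ÷ 18.015 g/mol = 0.02898 mol
mass % H = 0.02921 g ÷ 0.184 g × 100%

15.9%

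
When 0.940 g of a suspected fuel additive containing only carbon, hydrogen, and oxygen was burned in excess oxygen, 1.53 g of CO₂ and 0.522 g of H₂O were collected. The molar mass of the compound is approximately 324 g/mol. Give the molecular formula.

mol C = 1.53 g CO₂ ÷ 44.009 g/mol = 0.03477 mol
mol H = 2 × 0.522 g H₂O ÷ 18.015 g/mol = 0.05795 mol
mass O = 0.940 − (0.4176 + 0.05842) = 0.4640 g → mol O = 0.4640 ÷ 15.999 = 0.02900 mol
Divide by the smallest (0.02900 mol): C 1.199, H 1.998, O 1.000
Multiplying each by 5 gives whole numbers: C 5.99, H 9.99, O 5.00
Empirical formula: C6H10O5
Empirical-formula mass = 162.14 g/mol; 324 ÷ 162.14 ≈ 2, so the molecular formula is C12H20O10.

C12H20O10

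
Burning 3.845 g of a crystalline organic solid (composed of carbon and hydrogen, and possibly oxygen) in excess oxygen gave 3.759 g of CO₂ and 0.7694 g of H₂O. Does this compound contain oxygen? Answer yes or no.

mol C = 3.759 g CO₂ ÷ 44.009 g/mol = 0.085414 mol
mol H = 2 × 0.7694 g H₂O ÷ 18.015 g/mol = 0.085418 mol
C and H account for only 1.1120 g of the 3.845 g sample; the remaining 2.7330 g must be oxygen.

yes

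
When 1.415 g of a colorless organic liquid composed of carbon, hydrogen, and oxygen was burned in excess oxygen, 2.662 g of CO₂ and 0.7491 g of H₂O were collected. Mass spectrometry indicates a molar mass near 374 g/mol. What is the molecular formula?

C16H22O10

mol C = 2.662 g CO₂ ÷ 44.009 g/mol = 0.060488 mol
mol H = 2 × 0.7491 g H₂O ÷ 18.015 g/mol = 0.083164 mol
mass O = 1.415 − (0.72652 + 0.083829) = 0.60465 g → mol O = 0.60465 ÷ 15.999 = 0.037793 mol
Divide by the smallest (0.037793 mol): C 1.600, H 2.201, O 1.000
Multiplying each by 5 gives whole numbers: C 8.00, H 11.00, O 5.00
Empirical formula: C8H11O5
Empirical-formula mass = 187.17 g/mol; 374 ÷ 187.17 ≈ 2, so the molecular formula is C16H22O10.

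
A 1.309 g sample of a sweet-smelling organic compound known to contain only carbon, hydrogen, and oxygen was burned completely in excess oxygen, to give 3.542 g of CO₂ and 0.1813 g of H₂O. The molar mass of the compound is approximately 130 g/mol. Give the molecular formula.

mol C = 3.542 g CO₂ ÷ 44.009 g/mol = 0.080484 mol
mol H = 2 × 0.1813 g H₂O ÷ 18.015 g/mol = 0.020128 mol
mass O = 1.309 − (0.96669 + 0.020289) = 0.32202 g → mol O = 0.32202 ÷ 15.999 = 0.020128 mol
Divide by the smallest (0.020128 mol): C 3.999, H 1.000, O 1.000
Empirical formula: C4HO
Empirical-formula mass = 65.05 g/mol; 130 ÷ 65.05 ≈ 2, so the molecular formula is C8H2O2.

C8H2O2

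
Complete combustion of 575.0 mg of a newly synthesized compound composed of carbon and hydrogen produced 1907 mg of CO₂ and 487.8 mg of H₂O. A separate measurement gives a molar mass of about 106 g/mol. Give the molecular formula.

C8H10

mol C = 1.907 g CO₂ ÷ 44.009 g/mol = 0.043332 mol
mol H = 2 × 0.4878 g H₂O ÷ 18.015 g/mol = 0.054155 mol
Divide by the smallest (0.043332 mol): C 1.000, H 1.250
Multiplying each by 4 gives whole numbers: C 4.00, H 5.00
Empirical formula: C4H5
Empirical-formula mass = 53.08 g/mol; 106 ÷ 53.08 ≈ 2, so the molecular formula is C8H10.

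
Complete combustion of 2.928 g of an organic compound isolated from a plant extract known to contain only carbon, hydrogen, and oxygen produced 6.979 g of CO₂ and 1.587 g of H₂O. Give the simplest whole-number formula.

C9H10O3

mol C = 6.979 g CO₂ ÷ 44.009 g/mol = 0.15858 mol
mol H = 2 × 1.587 g H₂O ÷ 18.015 g/mol = 0.17619 mol
mass O = 2.928 − (1.9047 + 0.17760) = 0.84569 g → mol O = 0.84569 ÷ 15.999 = 0.052859 mol
Divide by the smallest (0.052859 mol): C 3.000, H 3.333, O 1.000
Multiplying each by 3 gives whole numbers: C 9.00, H 10.00, O 3.00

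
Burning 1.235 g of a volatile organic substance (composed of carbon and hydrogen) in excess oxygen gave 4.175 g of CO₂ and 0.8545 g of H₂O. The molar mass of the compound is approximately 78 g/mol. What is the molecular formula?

C6H6

mol C = 4.175 g CO₂ ÷ 44.009 g/mol = 0.094867 mol
mol H = 2 × 0.8545 g H₂O ÷ 18.015 g/mol = 0.094865 mol
Divide by the smallest (0.094865 mol): C 1.000, H 1.000
Empirical formula: CH
Empirical-formula mass = 13.02 g/mol; 78 ÷ 13.02 ≈ 6, so the molecular formula is C6H6.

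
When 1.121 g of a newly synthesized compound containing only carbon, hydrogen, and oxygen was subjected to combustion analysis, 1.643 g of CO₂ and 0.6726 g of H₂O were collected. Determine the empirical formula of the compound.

CH2O

mol C = 1.643 g CO₂ ÷ 44.009 g/mol = 0.037333 mol
mol H = 2 × 0.6726 g H₂O ÷ 18.015 g/mol = 0.074671 mol
mass O = 1.121 − (0.44841 + 0.075268) = 0.59732 g → mol O = 0.59732 ÷ 15.999 = 0.037335 mol
Divide by the smallest (0.037333 mol): C 1.000, H 2.000, O 1.000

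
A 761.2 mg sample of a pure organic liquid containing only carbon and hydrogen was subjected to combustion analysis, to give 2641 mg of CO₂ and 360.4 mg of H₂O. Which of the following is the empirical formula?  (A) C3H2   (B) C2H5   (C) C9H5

(A) C3H2

mol C = 2.641 g CO₂ ÷ 44.009 g/mol = 0.060010 mol
mol H = 2 × 0.3604 g H₂O ÷ 18.015 g/mol = 0.040011 mol
Divide by the smallest (0.040011 mol): C 1.500, H 1.000
Multiplying each by 2 gives whole numbers: C 3.00, H 2.00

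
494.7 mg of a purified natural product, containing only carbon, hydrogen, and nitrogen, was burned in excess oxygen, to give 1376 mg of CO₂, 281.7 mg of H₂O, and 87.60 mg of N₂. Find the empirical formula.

mol C = 1.376 g CO₂ ÷ 44.009 g/mol = 0.031266 mol
mol H = 2 × 0.2817 g H₂O ÷ 18.015 g/mol = 0.031274 mol
mol N = 2 × 0.08760 g N₂ ÷ 28.014 g/mol = 0.0062540 mol
Divide by the smallest (0.0062540 mol): C 4.999, H 5.001, N 1.000

C5H5N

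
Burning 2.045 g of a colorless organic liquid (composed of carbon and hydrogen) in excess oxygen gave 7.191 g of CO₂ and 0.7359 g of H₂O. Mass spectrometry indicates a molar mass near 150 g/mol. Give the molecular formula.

mol C = 7.191 g CO₂ ÷ 44.009 g/mol = 0.16340 mol
mol H = 2 × 0.7359 g H₂O ÷ 18.015 g/mol = 0.081699 mol
Divide by the smallest (0.081699 mol): C 2.000, H 1.000
Empirical formula: C2H
Empirical-formula mass = 25.03 g/mol; 150 ÷ 25.03 ≈ 6, so the molecular formula is C12H6.

C12H6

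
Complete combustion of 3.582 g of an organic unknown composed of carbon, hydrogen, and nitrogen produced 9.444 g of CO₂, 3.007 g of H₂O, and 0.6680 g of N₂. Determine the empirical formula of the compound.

mol C = 9.444 g CO₂ ÷ 44.009 g/mol = 0.21459 mol
mol H = 2 × 3.007 g H₂O ÷ 18.015 g/mol = 0.33383 mol
mol N = 2 × 0.6680 g N₂ ÷ 28.014 g/mol = 0.047690 mol
Divide by the smallest (0.047690 mol): C 4.500, H 7.000, N 1.000
Multiplying each by 2 gives whole numbers: C 9.00, H 14.00, N 2.00

C9H14N2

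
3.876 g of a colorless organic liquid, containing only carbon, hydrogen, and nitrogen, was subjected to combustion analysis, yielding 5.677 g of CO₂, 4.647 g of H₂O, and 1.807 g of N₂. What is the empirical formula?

mol C = 5.677 g CO₂ ÷ 44.009 g/mol = 0.12900 mol
mol H = 2 × 4.647 g H₂O ÷ 18.015 g/mol = 0.51590 mol
mol N = 2 × 1.807 g N₂ ÷ 28.014 g/mol = 0.12901 mol
Divide by the smallest (0.12900 mol): C 1.000, H 3.999, N 1.000

CH4N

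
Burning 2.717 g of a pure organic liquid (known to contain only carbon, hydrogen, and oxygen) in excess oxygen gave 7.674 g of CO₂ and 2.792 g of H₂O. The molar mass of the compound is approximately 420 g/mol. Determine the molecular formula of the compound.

C27H48O3

mol C = 7.674 g CO₂ ÷ 44.009 g/mol = 0.17437 mol
mol H = 2 × 2.792 g H₂O ÷ 18.015 g/mol = 0.30996 mol
mass O = 2.717 − (2.0944 + 0.31244) = 0.31016 g → mol O = 0.31016 ÷ 15.999 = 0.019386 mol
Divide by the smallest (0.019386 mol): C 8.995, H 15.989, O 1.000
Empirical formula: C9H16O
Empirical-formula mass = 140.23 g/mol; 420 ÷ 140.23 ≈ 3, so the molecular formula is C27H48O3.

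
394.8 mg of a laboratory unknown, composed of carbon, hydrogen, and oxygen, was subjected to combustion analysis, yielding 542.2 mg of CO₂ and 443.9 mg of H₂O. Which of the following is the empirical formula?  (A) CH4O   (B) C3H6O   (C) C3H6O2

mol C = 0.5422 g CO₂ ÷ 44.009 g/mol = 0.012320 mol
mol H = 2 × 0.4439 g H₂O ÷ 18.015 g/mol = 0.049281 mol
mass O = 0.3948 − (0.14798 + 0.049675) = 0.19715 g → mol O = 0.19715 ÷ 15.999 = 0.012322 mol
Divide by the smallest (0.012320 mol): C 1.000, H 4.000, O 1.000

(A) CH4O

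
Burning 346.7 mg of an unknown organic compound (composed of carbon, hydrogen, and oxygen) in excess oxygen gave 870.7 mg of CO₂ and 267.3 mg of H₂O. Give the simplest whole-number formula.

C4H6O

mol C = 0.8707 g CO₂ ÷ 44.009 g/mol = 0.019785 mol
mol H = 2 × 0.2673 g H₂O ÷ 18.015 g/mol = 0.029675 mol
mass O = 0.3467 − (0.23763 + 0.029913) = 0.079155 g → mol O = 0.079155 ÷ 15.999 = 0.0049475 mol
Divide by the smallest (0.0049475 mol): C 3.999, H 5.998, O 1.000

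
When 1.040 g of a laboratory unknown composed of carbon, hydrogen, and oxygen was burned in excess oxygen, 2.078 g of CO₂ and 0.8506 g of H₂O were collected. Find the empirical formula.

mol C = 2.078 g CO₂ ÷ 44.009 g/mol = 0.047218 mol
mol H = 2 × 0.8506 g H₂O ÷ 18.015 g/mol = 0.094432 mol
mass O = 1.040 − (0.56713 + 0.095188) = 0.37768 g → mol O = 0.37768 ÷ 15.999 = 0.023607 mol
Divide by the smallest (0.023607 mol): C 2.000, H 4.000, O 1.000

C2H4O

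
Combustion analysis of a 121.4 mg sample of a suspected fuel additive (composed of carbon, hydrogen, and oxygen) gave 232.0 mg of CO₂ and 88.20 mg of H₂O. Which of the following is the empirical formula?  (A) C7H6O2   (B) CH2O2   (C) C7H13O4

mol C = 0.2320 g CO₂ ÷ 44.009 g/mol = 0.0052716 mol
mol H = 2 × 0.08820 g H₂O ÷ 18.015 g/mol = 0.0097918 mol
mass O = 0.1214 − (0.063318 + 0.0098702) = 0.048212 g → mol O = 0.048212 ÷ 15.999 = 0.0030134 mol
Divide by the smallest (0.0030134 mol): C 1.749, H 3.249, O 1.000
Multiplying each by 4 gives whole numbers: C 7.00, H 13.00, O 4.00

(C) C7H13O4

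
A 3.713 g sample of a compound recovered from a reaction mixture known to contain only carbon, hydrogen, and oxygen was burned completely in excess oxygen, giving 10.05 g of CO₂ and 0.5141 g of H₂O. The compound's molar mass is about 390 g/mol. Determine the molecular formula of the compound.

mol C = 10.05 g CO₂ ÷ 44.009 g/mol = 0.22836 mol
mol H = 2 × 0.5141 g H₂O ÷ 18.015 g/mol = 0.057075 mol
mass O = 3.713 − (2.7429 + 0.057531) = 0.91261 g → mol O = 0.91261 ÷ 15.999 = 0.057042 mol
Divide by the smallest (0.057042 mol): C 4.003, H 1.001, O 1.000
Empirical formula: C4HO
Empirical-formula mass = 65.05 g/mol; 390 ÷ 65.05 ≈ 6, so the molecular formula is C24H6O6.

C24H6O6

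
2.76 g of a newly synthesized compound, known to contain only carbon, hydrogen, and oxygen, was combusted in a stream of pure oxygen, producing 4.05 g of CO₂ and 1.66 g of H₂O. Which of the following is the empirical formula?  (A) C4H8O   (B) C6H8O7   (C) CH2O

mol C = 4.05 g CO₂ ÷ 44.009 g/mol = 0.09203 mol
mol H = 2 × 1.66 g H₂O ÷ 18.015 g/mol = 0.1843 mol
mass O = 2.76 − (1.105 + 0.1858) = 1.469 g → mol O = 1.469 ÷ 15.999 = 0.09181 mol
Divide by the smallest (0.09181 mol): C 1.002, H 2.007, O 1.000

(C) CH2O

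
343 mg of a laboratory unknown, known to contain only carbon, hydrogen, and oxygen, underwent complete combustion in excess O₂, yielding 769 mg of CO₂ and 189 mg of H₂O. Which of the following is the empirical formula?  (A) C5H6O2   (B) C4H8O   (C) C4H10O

mol C = 0.769 g CO₂ ÷ 44.009 g/mol = 0.01747 mol
mol H = 2 × 0.189 g H₂O ÷ 18.015 g/mol = 0.02098 mol
mass O = 0.343 − (0.2099 + 0.02115) = 0.1120 g → mol O = 0.1120 ÷ 15.999 = 0.006999 mol
Divide by the smallest (0.006999 mol): C 2.497, H 2.998, O 1.000
Multiplying each by 2 gives whole numbers: C 4.99, H 6.00, O 2.00

(A) C5H6O2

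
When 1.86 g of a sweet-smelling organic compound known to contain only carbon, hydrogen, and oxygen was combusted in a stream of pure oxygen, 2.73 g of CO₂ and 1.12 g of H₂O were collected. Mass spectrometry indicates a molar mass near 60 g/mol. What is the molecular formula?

mol C = 2.73 g CO₂ ÷ 44.009 g/mol = 0.06203 mol
mol H = 2 × 1.12 g H₂O ÷ 18.015 g/mol = 0.1243 mol
mass O = 1.86 − (0.7451 + 0.1253) = 0.9896 g → mol O = 0.9896 ÷ 15.999 = 0.06185 mol
Divide by the smallest (0.06185 mol): C 1.003, H 2.010, O 1.000
Empirical formula: CH2O
Empirical-formula mass = 30.03 g/mol; 60 ÷ 30.03 ≈ 2, so the molecular formula is C2H4O2.

C2H4O2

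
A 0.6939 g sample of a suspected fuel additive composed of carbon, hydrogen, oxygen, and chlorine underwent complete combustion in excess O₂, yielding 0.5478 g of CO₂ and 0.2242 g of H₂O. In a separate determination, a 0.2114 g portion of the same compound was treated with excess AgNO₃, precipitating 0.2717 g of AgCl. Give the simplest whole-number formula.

mol C = 0.5478 g CO₂ ÷ 44.009 g/mol = 0.012447 mol
mol H = 2 × 0.2242 g H₂O ÷ 18.015 g/mol = 0.024890 mol
From the AgCl data: mol Cl per gram of compound = (0.2717 ÷ 143.318) ÷ 0.2114 = 0.0089678 mol/g, so in the 0.6939 g combustion sample mol Cl = 0.0062227 mol
mass O = 0.6939 − (0.14951 + 0.025089 + 0.22060) = 0.29871 g → mol O = 0.29871 ÷ 15.999 = 0.018670 mol
Divide by the smallest (0.0062227 mol): C 2.000, H 4.000, Cl 1.000, O 3.000

C2H4ClO3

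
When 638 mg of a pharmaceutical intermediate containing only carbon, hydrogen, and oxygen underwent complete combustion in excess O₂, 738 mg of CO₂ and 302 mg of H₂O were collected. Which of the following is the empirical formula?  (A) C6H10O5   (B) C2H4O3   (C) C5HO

(B) C2H4O3

mol C = 0.738 g CO₂ ÷ 44.009 g/mol = 0.01677 mol
mol H = 2 × 0.302 g H₂O ÷ 18.015 g/mol = 0.03353 mol
mass O = 0.638 − (0.2014 + 0.03380) = 0.4028 g → mol O = 0.4028 ÷ 15.999 = 0.02518 mol
Divide by the smallest (0.01677 mol): C 1.000, H 1.999, O 1.501
Multiplying each by 2 gives whole numbers: C 2.00, H 4.00, O 3.00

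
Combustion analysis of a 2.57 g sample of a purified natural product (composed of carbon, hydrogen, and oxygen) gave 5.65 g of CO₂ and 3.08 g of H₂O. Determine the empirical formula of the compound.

mol C = 5.65 g CO₂ ÷ 44.009 g/mol = 0.1284 mol
mol H = 2 × 3.08 g H₂O ÷ 18.015 g/mol = 0.3419 mol
mass O = 2.57 − (1.542 + 0.3447) = 0.6833 g → mol O = 0.6833 ÷ 15.999 = 0.04271 mol
Divide by the smallest (0.04271 mol): C 3.006, H 8.006, O 1.000

C3H8O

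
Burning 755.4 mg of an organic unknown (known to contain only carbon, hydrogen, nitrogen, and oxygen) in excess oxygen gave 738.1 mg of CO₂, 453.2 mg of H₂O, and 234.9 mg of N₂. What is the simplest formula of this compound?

mol C = 0.7381 g CO₂ ÷ 44.009 g/mol = 0.016772 mol
mol H = 2 × 0.4532 g H₂O ÷ 18.015 g/mol = 0.050314 mol
mol N = 2 × 0.2349 g N₂ ÷ 28.014 g/mol = 0.016770 mol
mass O = 0.7554 − (0.20144 + 0.050716 + 0.23490) = 0.26834 g → mol O = 0.26834 ÷ 15.999 = 0.016772 mol
Divide by the smallest (0.016770 mol): C 1.000, H 3.000, N 1.000, O 1.000

CH3NO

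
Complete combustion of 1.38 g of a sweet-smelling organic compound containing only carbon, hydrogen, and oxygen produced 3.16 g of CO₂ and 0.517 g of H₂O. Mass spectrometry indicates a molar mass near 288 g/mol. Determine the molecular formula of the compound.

C15H12O6

mol C = 3.16 g CO₂ ÷ 44.009 g/mol = 0.07180 mol
mol H = 2 × 0.517 g H₂O ÷ 18.015 g/mol = 0.05740 mol
mass O = 1.38 − (0.8624 + 0.05786) = 0.4597 g → mol O = 0.4597 ÷ 15.999 = 0.02873 mol
Divide by the smallest (0.02873 mol): C 2.499, H 1.998, O 1.000
Multiplying each by 2 gives whole numbers: C 5.00, H 4.00, O 2.00
Empirical formula: C5H4O2
Empirical-formula mass = 96.08 g/mol; 288 ÷ 96.08 ≈ 3, so the molecular formula is C15H12O6.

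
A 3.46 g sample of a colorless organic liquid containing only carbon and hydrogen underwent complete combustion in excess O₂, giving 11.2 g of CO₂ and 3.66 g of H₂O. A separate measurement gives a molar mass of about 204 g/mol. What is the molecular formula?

C15H24

mol C = 11.2 g CO₂ ÷ 44.009 g/mol = 0.2545 mol
mol H = 2 × 3.66 g H₂O ÷ 18.015 g/mol = 0.4063 mol
Divide by the smallest (0.2545 mol): C 1.000, H 1.597
Multiplying each by 5 gives whole numbers: C 5.00, H 7.98
Empirical formula: C5H8
Empirical-formula mass = 68.12 g/mol; 204 ÷ 68.12 ≈ 3, so the molecular formula is C15H24.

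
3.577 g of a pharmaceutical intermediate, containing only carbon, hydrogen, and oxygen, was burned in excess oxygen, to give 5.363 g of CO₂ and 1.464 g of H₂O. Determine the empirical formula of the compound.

C3H4O3

mol C = 5.363 g CO₂ ÷ 44.009 g/mol = 0.12186 mol
mol H = 2 × 1.464 g H₂O ÷ 18.015 g/mol = 0.16253 mol
mass O = 3.577 − (1.4637 + 0.16383) = 1.9495 g → mol O = 1.9495 ÷ 15.999 = 0.12185 mol
Divide by the smallest (0.12185 mol): C 1.000, H 1.334, O 1.000
Multiplying each by 3 gives whole numbers: C 3.00, H 4.00, O 3.00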